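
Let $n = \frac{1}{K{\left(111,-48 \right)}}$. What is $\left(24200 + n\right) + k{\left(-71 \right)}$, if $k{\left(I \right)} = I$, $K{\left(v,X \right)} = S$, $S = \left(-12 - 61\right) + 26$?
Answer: $\frac{1134062}{47} \approx 24129.0$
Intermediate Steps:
$S = -47$ ($S = -73 + 26 = -47$)
$K{\left(v,X \right)} = -47$
$n = - \frac{1}{47}$ ($n = \frac{1}{-47} = - \frac{1}{47} \approx -0.021277$)
$\left(24200 + n\right) + k{\left(-71 \right)} = \left(24200 - \frac{1}{47}\right) - 71 = \frac{1137399}{47} - 71 = \frac{1134062}{47}$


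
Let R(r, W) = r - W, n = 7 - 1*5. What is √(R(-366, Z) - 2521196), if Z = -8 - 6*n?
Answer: I*√2521542 ≈ 1587.9*I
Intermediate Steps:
n = 2 (n = 7 - 5 = 2)
Z = -20 (Z = -8 - 6*2 = -8 - 12 = -20)
√(R(-366, Z) - 2521196) = √((-366 - 1*(-20)) - 2521196) = √((-366 + 20) - 2521196) = √(-346 - 2521196) = √(-2521542) = I*√2521542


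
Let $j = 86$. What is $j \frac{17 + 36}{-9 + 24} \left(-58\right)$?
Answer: $- \frac{264364}{15} \approx -17624.0$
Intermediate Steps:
$j \frac{17 + 36}{-9 + 24} \left(-58\right) = 86 \frac{17 + 36}{-9 + 24} \left(-58\right) = 86 \cdot \frac{53}{15} \left(-58\right) = \frac{4558}{15} \left(-58\right) = - \frac{264364}{15}$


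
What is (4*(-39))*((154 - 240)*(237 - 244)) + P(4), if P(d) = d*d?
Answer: -93896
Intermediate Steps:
P(d) = d²
(4*(-39))*((154 - 240)*(237 - 244)) + P(4) = (4*(-39))*((154 - 240)*(237 - 244)) + 4² = -(-13416)*(-7) + 16 = -156*602 + 16 = -93912 + 16 = -93896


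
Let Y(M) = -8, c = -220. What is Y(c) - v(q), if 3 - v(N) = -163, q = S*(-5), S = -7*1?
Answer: -174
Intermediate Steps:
S = -7
q = 35 (q = -7*(-5) = 35)
v(N) = 166 (v(N) = 3 - 1*(-163) = 3 + 163 = 166)
Y(c) - v(q) = -8 - 1*166 = -8 - 166 = -174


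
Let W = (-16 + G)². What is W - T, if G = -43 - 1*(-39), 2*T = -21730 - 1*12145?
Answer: 34675/2 ≈ 17338.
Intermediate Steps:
T = -33875/2 (T = (-21730 - 1*12145)/2 = (-21730 - 12145)/2 = (½)*(-33875) = -33875/2 ≈ -16938.)
G = -4 (G = -43 + 39 = -4)
W = 400 (W = (-16 - 4)² = (-20)² = 400)
W - T = 400 - 1*(-33875/2) = 400 + 33875/2 = 34675/2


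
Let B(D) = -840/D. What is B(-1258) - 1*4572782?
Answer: -2876279458/629 ≈ -4.5728e+6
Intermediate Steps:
B(-1258) - 1*4572782 = -840/(-1258) - 1*4572782 = -840*(-1/1258) - 4572782 = 420/629 - 4572782 = -2876279458/629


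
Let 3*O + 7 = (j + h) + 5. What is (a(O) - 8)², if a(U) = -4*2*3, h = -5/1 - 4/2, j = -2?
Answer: 1024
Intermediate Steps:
h = -7 (h = -5*1 - 4*½ = -5 - 2 = -7)
O = -11/3 (O = -7/3 + ((-2 - 7) + 5)/3 = -7/3 + (-9 + 5)/3 = -7/3 + (⅓)*(-4) = -7/3 - 4/3 = -11/3 ≈ -3.6667)
a(U) = -24 (a(U) = -8*3 = -24)
(a(O) - 8)² = (-24 - 8)² = (-32)² = 1024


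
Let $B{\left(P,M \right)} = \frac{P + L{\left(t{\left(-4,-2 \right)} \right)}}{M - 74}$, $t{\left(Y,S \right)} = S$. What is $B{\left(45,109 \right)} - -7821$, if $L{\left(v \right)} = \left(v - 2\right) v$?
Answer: $\frac{273788}{35} \approx 7822.5$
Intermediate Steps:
$L{\left(v \right)} = v \left(-2 + v\right)$ ($L{\left(v \right)} = \left(-2 + v\right) v = v \left(-2 + v\right)$)
$B{\left(P,M \right)} = \frac{8 + P}{-74 + M}$ ($B{\left(P,M \right)} = \frac{P - 2 \left(-2 - 2\right)}{M - 74} = \frac{P - -8}{-74 + M} = \frac{P + 8}{-74 + M} = \frac{8 + P}{-74 + M}$)
$B{\left(45,109 \right)} - -7821 = \frac{8 + 45}{-74 + 109} - -7821 = \frac{1}{35} \cdot 53 + 7821 = \frac{53}{35} + 7821 = \frac{273788}{35}$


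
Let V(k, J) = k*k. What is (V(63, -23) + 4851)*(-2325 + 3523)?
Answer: 10566360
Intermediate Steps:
V(k, J) = k**2
(V(63, -23) + 4851)*(-2325 + 3523) = (63**2 + 4851)*(-2325 + 3523) = (3969 + 4851)*1198 = 8820*1198 = 10566360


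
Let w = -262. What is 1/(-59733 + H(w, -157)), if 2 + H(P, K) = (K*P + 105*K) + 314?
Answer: -1/34772 ≈ -2.8759e-5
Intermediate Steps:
H(P, K) = 312 + 105*K + K*P (H(P, K) = -2 + ((K*P + 105*K) + 314) = -2 + ((105*K + K*P) + 314) = -2 + (314 + 105*K + K*P) = 312 + 105*K + K*P)
1/(-59733 + H(w, -157)) = 1/(-59733 + (312 + 105*(-157) - 157*(-262))) = 1/(-59733 + (312 - 16485 + 41134)) = 1/(-59733 + 24961) = 1/(-34772) = -1/34772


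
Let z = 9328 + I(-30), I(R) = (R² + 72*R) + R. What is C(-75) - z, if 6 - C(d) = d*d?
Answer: -13657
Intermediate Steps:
I(R) = R² + 73*R
z = 8038 (z = 9328 - 30*(73 - 30) = 9328 - 30*43 = 9328 - 1290 = 8038)
C(d) = 6 - d² (C(d) = 6 - d*d = 6 - d²)
C(-75) - z = (6 - 1*(-75)²) - 1*8038 = (6 - 1*5625) - 8038 = (6 - 5625) - 8038 = -5619 - 8038 = -13657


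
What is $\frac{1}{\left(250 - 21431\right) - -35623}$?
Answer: $\frac{1}{14442} \approx 6.9242 \cdot 10^{-5}$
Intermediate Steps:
$\frac{1}{\left(250 - 21431\right) - -35623} = \frac{1}{-21181 + \left(-2276 + 37899\right)} = \frac{1}{-21181 + 35623} = \frac{1}{14442}$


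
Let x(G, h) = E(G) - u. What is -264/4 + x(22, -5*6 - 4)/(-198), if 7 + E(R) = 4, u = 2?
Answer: -13063/198 ≈ -65.975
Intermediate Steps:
E(R) = -3 (E(R) = -7 + 4 = -3)
x(G, h) = -5 (x(G, h) = -3 - 1*2 = -3 - 2 = -5)
-264/4 + x(22, -5*6 - 4)/(-198) = -264/4 - 5/(-198) = -264*¼ - 5*(-1/198) = -66 + 5/198 = -13063/198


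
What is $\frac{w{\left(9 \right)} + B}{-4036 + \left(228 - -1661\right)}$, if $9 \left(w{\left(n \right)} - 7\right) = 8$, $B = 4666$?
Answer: $- \frac{42065}{19323} \approx -2.1769$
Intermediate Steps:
$w{\left(n \right)} = \frac{71}{9}$ ($w{\left(n \right)} = 7 + \frac{1}{9} \cdot 8 = 7 + \frac{8}{9} = \frac{71}{9}$)
$\frac{w{\left(9 \right)} + B}{-4036 + \left(228 - -1661\right)} = \frac{\frac{71}{9} + 4666}{-4036 + \left(228 - -1661\right)} = \frac{42065}{9 \left(-4036 + \left(228 + 1661\right)\right)} = \frac{42065}{9 \left(-4036 + 1889\right)} = \frac{42065}{9 \left(-2147\right)} = \frac{42065}{9} \left(- \frac{1}{2147}\right) = - \frac{42065}{19323}$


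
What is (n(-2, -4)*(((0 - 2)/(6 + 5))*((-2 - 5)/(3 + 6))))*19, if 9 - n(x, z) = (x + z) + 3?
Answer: 1064/33 ≈ 32.242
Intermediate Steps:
n(x, z) = 6 - x - z (n(x, z) = 9 - ((x + z) + 3) = 9 - (3 + x + z) = 9 + (-3 - x - z) = 6 - x - z)
(n(-2, -4)*(((0 - 2)/(6 + 5))*((-2 - 5)/(3 + 6))))*19 = ((6 - 1*(-2) - 1*(-4))*(((0 - 2)/(6 + 5))*((-2 - 5)/(3 + 6))))*19 = ((6 + 2 + 4)*((-2/11)*(-7/9)))*19 = (12*((-2*1/11)*(-7*⅑)))*19 = (12*(-2/11*(-7/9)))*19 = (12*(14/99))*19 = (56/33)*19 = 1064/33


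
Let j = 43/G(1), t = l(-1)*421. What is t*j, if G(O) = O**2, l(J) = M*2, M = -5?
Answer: -181030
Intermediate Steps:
l(J) = -10 (l(J) = -5*2 = -10)
t = -4210 (t = -10*421 = -4210)
j = 43 (j = 43/(1**2) = 43/1 = 43*1 = 43)
t*j = -4210*43 = -181030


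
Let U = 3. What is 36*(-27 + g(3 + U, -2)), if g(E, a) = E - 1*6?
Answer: -972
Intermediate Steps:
g(E, a) = -6 + E (g(E, a) = E - 6 = -6 + E)
36*(-27 + g(3 + U, -2)) = 36*(-27 + (-6 + (3 + 3))) = 36*(-27 + (-6 + 6)) = 36*(-27 + 0) = 36*(-27) = -972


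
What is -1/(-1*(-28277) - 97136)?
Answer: 1/68859 ≈ 1.4522e-5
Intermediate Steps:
-1/(-1*(-28277) - 97136) = -1/(28277 - 97136) = -1/(-68859) = -1*(-1/68859) = 1/68859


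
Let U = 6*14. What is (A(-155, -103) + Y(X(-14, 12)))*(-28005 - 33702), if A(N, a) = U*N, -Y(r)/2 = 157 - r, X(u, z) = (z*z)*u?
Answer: 1071603762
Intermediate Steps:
X(u, z) = u*z² (X(u, z) = z²*u = u*z²)
U = 84
Y(r) = -314 + 2*r (Y(r) = -2*(157 - r) = -314 + 2*r)
A(N, a) = 84*N
(A(-155, -103) + Y(X(-14, 12)))*(-28005 - 33702) = (84*(-155) + (-314 + 2*(-14*12²)))*(-28005 - 33702) = (-13020 + (-314 + 2*(-14*144)))*(-61707) = (-13020 + (-314 + 2*(-2016)))*(-61707) = (-13020 + (-314 - 4032))*(-61707) = (-13020 - 4346)*(-61707) = -17366*(-61707) = 1071603762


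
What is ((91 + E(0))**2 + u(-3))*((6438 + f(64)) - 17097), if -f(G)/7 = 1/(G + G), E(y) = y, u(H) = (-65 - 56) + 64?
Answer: -350640263/4 ≈ -8.7660e+7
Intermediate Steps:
u(H) = -57 (u(H) = -121 + 64 = -57)
f(G) = -7/(2*G) (f(G) = -7/(G + G) = -7*1/(2*G) = -7/(2*G))
((91 + E(0))**2 + u(-3))*((6438 + f(64)) - 17097) = ((91 + 0)**2 - 57)*((6438 - 7/2/64) - 17097) = (91**2 - 57)*((6438 - 7/2*1/64) - 17097) = (8281 - 57)*((6438 - 7/128) - 17097) = 8224*(824057/128 - 17097) = 8224*(-1364359/128) = -350640263/4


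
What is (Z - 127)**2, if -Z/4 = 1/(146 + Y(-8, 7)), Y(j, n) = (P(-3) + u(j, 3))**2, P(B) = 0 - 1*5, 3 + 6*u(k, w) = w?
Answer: 471801841/29241 ≈ 16135.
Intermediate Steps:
u(k, w) = -1/2 + w/6
P(B) = -5 (P(B) = 0 - 5 = -5)
Y(j, n) = 25 (Y(j, n) = (-5 + (-1/2 + (1/6)*3))**2 = (-5 + (-1/2 + 1/2))**2 = (-5 + 0)**2 = (-5)**2 = 25)
Z = -4/171 (Z = -4/(146 + 25) = -4/171 ≈ -0.023392)
(Z - 127)**2 = (-4/171 - 127)**2 = (-21721/171)**2 = 471801841/29241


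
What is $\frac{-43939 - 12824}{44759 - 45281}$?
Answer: $\frac{6307}{58} \approx 108.74$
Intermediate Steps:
$\frac{-43939 - 12824}{44759 - 45281} = \frac{-43939 - 12824}{-522} = \left(-56763\right) \left(- \frac{1}{522}\right) = \frac{6307}{58}$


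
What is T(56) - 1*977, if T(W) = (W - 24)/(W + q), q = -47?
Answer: -8761/9 ≈ -973.44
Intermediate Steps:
T(W) = (-24 + W)/(-47 + W) (T(W) = (W - 24)/(W - 47) = (-24 + W)/(-47 + W))
T(56) - 1*977 = (-24 + 56)/(-47 + 56) - 1*977 = 32/9 - 977 = -8761/9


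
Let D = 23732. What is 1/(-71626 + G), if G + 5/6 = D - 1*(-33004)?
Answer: -6/89345 ≈ -6.7155e-5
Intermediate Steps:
G = 340411/6 (G = -5/6 + (23732 - 1*(-33004)) = -5/6 + (23732 + 33004) = -5/6 + 56736 = 340411/6 ≈ 56735.)
1/(-71626 + G) = 1/(-71626 + 340411/6) = 1/(-89345/6) = -6/89345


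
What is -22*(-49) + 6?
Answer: 1084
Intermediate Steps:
-22*(-49) + 6 = 1078 + 6 = 1084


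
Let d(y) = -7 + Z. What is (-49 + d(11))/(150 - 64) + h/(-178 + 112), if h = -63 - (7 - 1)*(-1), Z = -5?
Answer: 73/473 ≈ 0.15433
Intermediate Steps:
d(y) = -12 (d(y) = -7 - 5 = -12)
h = -57 (h = -63 - 6*(-1) = -63 - 1*(-6) = -63 + 6 = -57)
(-49 + d(11))/(150 - 64) + h/(-178 + 112) = (-49 - 12)/(150 - 64) - 57/(-178 + 112) = -61/86 - 57/(-66) = -61*1/86 - 57*(-1/66) = -61/86 + 19/22 = 73/473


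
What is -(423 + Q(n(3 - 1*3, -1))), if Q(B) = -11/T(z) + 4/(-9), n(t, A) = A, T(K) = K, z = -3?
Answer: -3836/9 ≈ -426.22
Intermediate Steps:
Q(B) = 29/9 (Q(B) = -11/(-3) + 4/(-9) = -11*(-⅓) + 4*(-⅑) = 11/3 - 4/9 = 29/9)
-(423 + Q(n(3 - 1*3, -1))) = -(423 + 29/9) = -1*3836/9 = -3836/9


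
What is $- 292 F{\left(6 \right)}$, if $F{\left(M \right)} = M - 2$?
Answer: $-1168$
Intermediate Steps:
$F{\left(M \right)} = -2 + M$ ($F{\left(M \right)} = M - 2 = -2 + M$)
$- 292 F{\left(6 \right)} = - 292 \left(-2 + 6\right) = \left(-292\right) 4 = -1168$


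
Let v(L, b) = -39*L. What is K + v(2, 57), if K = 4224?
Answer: 4146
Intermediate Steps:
K + v(2, 57) = 4224 - 39*2 = 4224 - 78 = 4146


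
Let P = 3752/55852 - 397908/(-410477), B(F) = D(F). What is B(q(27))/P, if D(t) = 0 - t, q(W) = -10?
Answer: 5731490351/594101683 ≈ 9.6473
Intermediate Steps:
D(t) = -t
B(F) = -F
P = 5941016830/5731490351 (P = 3752*(1/55852) - 397908*(-1/410477) = 938/13963 + 397908/410477 = 5941016830/5731490351 ≈ 1.0366)
B(q(27))/P = (-1*(-10))/(5941016830/5731490351) = 10*(5731490351/5941016830) = 5731490351/594101683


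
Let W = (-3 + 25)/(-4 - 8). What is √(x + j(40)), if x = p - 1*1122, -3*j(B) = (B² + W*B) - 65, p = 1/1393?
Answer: I*√28103510330/4179 ≈ 40.115*I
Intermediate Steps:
W = -11/6 (W = 22/(-12) = 22*(-1/12) = -11/6 ≈ -1.8333)
p = 1/1393 ≈ 0.00071787
j(B) = 65/3 - B²/3 + 11*B/18 (j(B) = -((B² - 11*B/6) - 65)/3 = -(-65 + B² - 11*B/6)/3 = 65/3 - B²/3 + 11*B/18)
x = -1562945/1393 (x = 1/1393 - 1*1122 = 1/1393 - 1122 = -1562945/1393 ≈ -1122.0)
√(x + j(40)) = √(-1562945/1393 + (65/3 - ⅓*40² + (11/18)*40)) = √(-1562945/1393 + (65/3 - ⅓*1600 + 220/9)) = √(-1562945/1393 + (65/3 - 1600/3 + 220/9)) = √(-1562945/1393 - 4385/9) = √(-20174810/12537) = I*√28103510330/4179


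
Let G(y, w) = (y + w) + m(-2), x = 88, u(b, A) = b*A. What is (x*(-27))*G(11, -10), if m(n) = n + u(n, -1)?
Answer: -2376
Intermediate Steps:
u(b, A) = A*b
m(n) = 0 (m(n) = n - n = 0)
G(y, w) = w + y (G(y, w) = (y + w) + 0 = (w + y) + 0 = w + y)
(x*(-27))*G(11, -10) = (88*(-27))*(-10 + 11) = -2376*1 = -2376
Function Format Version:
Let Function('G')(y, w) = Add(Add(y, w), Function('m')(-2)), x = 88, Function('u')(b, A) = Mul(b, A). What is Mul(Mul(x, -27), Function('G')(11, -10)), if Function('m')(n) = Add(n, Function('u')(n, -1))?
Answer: -2376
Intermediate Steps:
Function('u')(b, A) = Mul(A, b)
Function('m')(n) = 0 (Function('m')(n) = Add(n, Mul(-1, n)) = 0)
Function('G')(y, w) = Add(w, y) (Function('G')(y, w) = Add(Add(y, w), 0) = Add(Add(w, y), 0) = Add(w, y))
Mul(Mul(x, -27), Function('G')(11, -10)) = Mul(Mul(88, -27), Add(-10, 11)) = Mul(-2376, 1) = -2376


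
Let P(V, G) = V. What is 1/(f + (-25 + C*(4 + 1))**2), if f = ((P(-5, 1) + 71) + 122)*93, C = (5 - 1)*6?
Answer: 1/26509 ≈ 3.7723e-5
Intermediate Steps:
C = 24 (C = 4*6 = 24)
f = 17484 (f = ((-5 + 71) + 122)*93 = (66 + 122)*93 = 188*93 = 17484)
1/(f + (-25 + C*(4 + 1))**2) = 1/(17484 + (-25 + 24*(4 + 1))**2) = 1/(17484 + (-25 + 24*5)**2) = 1/(17484 + (-25 + 120)**2) = 1/(17484 + 95**2) = 1/(17484 + 9025) = 1/26509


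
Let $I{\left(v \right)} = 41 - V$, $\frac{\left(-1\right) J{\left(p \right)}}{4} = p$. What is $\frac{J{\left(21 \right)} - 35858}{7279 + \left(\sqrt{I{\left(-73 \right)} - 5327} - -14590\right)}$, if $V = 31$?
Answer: $- \frac{393007799}{239129239} + \frac{17971 i \sqrt{5317}}{239129239} \approx -1.6435 + 0.0054799 i$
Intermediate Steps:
$J{\left(p \right)} = - 4 p$
$I{\left(v \right)} = 10$ ($I{\left(v \right)} = 41 - 31 = 10$)
$\frac{J{\left(21 \right)} - 35858}{7279 + \left(\sqrt{I{\left(-73 \right)} - 5327} - -14590\right)} = \frac{\left(-4\right) 21 - 35858}{7279 + \left(\sqrt{10 - 5327} - -14590\right)} = \frac{-84 - 35858}{7279 + \left(\sqrt{-5317} + 14590\right)} = - \frac{35942}{7279 + \left(i \sqrt{5317} + 14590\right)} = - \frac{35942}{7279 + \left(14590 + i \sqrt{5317}\right)} = - \frac{35942}{21869 + i \sqrt{5317}}$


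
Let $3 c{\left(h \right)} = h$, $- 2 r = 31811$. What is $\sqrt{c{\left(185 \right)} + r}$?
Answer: $\frac{i \sqrt{570378}}{6} \approx 125.87 i$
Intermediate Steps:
$r = - \frac{31811}{2}$ ($r = \left(- \frac{1}{2}\right) 31811 = - \frac{31811}{2} \approx -15906.0$)
$c{\left(h \right)} = \frac{h}{3}$
$\sqrt{c{\left(185 \right)} + r} = \sqrt{\frac{1}{3} \cdot 185 - \frac{31811}{2}} = \sqrt{\frac{185}{3} - \frac{31811}{2}} = \sqrt{- \frac{95063}{6}} = \frac{i \sqrt{570378}}{6}$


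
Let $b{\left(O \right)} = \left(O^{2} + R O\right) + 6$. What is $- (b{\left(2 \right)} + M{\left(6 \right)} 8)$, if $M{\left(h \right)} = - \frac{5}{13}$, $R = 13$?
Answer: $- \frac{428}{13} \approx -32.923$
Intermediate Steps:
$M{\left(h \right)} = - \frac{5}{13}$ ($M{\left(h \right)} = \left(-5\right) \frac{1}{13} = - \frac{5}{13}$)
$b{\left(O \right)} = 6 + O^{2} + 13 O$ ($b{\left(O \right)} = \left(O^{2} + 13 O\right) + 6 = 6 + O^{2} + 13 O$)
$- (b{\left(2 \right)} + M{\left(6 \right)} 8) = - (\left(6 + 2^{2} + 13 \cdot 2\right) - \frac{40}{13}) = - (\left(6 + 4 + 26\right) - \frac{40}{13}) = - (36 - \frac{40}{13}) = \left(-1\right) \frac{428}{13} = - \frac{428}{13}$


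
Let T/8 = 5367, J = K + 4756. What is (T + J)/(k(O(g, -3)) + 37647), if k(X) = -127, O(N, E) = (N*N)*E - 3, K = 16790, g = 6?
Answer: 32241/18760 ≈ 1.7186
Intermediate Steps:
O(N, E) = -3 + E*N**2 (O(N, E) = N**2*E - 3 = E*N**2 - 3 = -3 + E*N**2)
J = 21546 (J = 16790 + 4756 = 21546)
T = 42936 (T = 8*5367 = 42936)
(T + J)/(k(O(g, -3)) + 37647) = (42936 + 21546)/(-127 + 37647) = 64482/37520 = 64482*(1/37520) = 32241/18760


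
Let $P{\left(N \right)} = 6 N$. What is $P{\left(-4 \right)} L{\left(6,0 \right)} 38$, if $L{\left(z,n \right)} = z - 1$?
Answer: $-4560$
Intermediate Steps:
$L{\left(z,n \right)} = -1 + z$ ($L{\left(z,n \right)} = z - 1 = -1 + z$)
$P{\left(-4 \right)} L{\left(6,0 \right)} 38 = 6 \left(-4\right) \left(-1 + 6\right) 38 = \left(-24\right) 5 \cdot 38 = \left(-120\right) 38 = -4560$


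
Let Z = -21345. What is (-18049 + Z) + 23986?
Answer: -15408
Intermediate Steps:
(-18049 + Z) + 23986 = (-18049 - 21345) + 23986 = -39394 + 23986 = -15408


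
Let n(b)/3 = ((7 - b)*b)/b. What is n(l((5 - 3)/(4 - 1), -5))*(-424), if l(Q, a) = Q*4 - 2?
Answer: -8056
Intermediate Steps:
l(Q, a) = -2 + 4*Q (l(Q, a) = 4*Q - 2 = -2 + 4*Q)
n(b) = 21 - 3*b (n(b) = 3*(((7 - b)*b)/b) = 3*((b*(7 - b))/b) = 3*(7 - b) = 21 - 3*b)
n(l((5 - 3)/(4 - 1), -5))*(-424) = (21 - 3*(-2 + 4*((5 - 3)/(4 - 1))))*(-424) = (21 - 3*(-2 + 4*(2/3)))*(-424) = (21 - 3*(-2 + 4*(2*(⅓))))*(-424) = (21 - 3*(-2 + 4*(⅔)))*(-424) = (21 - 3*(-2 + 8/3))*(-424) = (21 - 3*⅔)*(-424) = (21 - 2)*(-424) = 19*(-424) = -8056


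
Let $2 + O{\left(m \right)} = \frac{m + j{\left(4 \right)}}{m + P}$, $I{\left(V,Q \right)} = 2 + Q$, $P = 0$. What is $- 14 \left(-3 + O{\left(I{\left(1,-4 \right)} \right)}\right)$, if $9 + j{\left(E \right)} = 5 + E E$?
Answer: $140$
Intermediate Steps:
$j{\left(E \right)} = -4 + E^{2}$ ($j{\left(E \right)} = -9 + \left(5 + E E\right) = -9 + \left(5 + E^{2}\right) = -4 + E^{2}$)
$O{\left(m \right)} = -2 + \frac{12 + m}{m}$ ($O{\left(m \right)} = -2 + \frac{m - \left(4 - 4^{2}\right)}{m + 0} = -2 + \frac{m + \left(-4 + 16\right)}{m} = -2 + \frac{m + 12}{m} = -2 + \frac{12 + m}{m}$)
$- 14 \left(-3 + O{\left(I{\left(1,-4 \right)} \right)}\right) = - 14 \left(-3 + \frac{12 - \left(2 - 4\right)}{2 - 4}\right) = - 14 \left(-3 + \frac{12 - -2}{-2}\right) = - 14 \left(-3 - \frac{12 + 2}{2}\right) = - 14 \left(-3 - 7\right) = \left(-14\right) \left(-10\right) = 140$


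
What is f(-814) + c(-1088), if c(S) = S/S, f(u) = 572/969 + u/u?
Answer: 2510/969 ≈ 2.5903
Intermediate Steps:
f(u) = 1541/969 (f(u) = 572*(1/969) + 1 = 572/969 + 1 = 1541/969)
c(S) = 1
f(-814) + c(-1088) = 1541/969 + 1 = 2510/969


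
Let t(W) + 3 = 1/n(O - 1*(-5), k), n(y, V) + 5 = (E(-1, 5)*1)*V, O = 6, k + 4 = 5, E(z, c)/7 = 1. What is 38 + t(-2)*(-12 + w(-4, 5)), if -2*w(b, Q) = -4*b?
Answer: 88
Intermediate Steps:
E(z, c) = 7 (E(z, c) = 7*1 = 7)
k = 1 (k = -4 + 5 = 1)
n(y, V) = -5 + 7*V (n(y, V) = -5 + (7*1)*V = -5 + 7*V)
w(b, Q) = 2*b (w(b, Q) = -(-2)*b = 2*b)
t(W) = -5/2 (t(W) = -3 + 1/(-5 + 7*1) = -3 + 1/(-5 + 7) = -3 + 1/2 = -3 + ½ = -5/2)
38 + t(-2)*(-12 + w(-4, 5)) = 38 - 5*(-12 + 2*(-4))/2 = 38 - 5*(-12 - 8)/2 = 38 - 5/2*(-20) = 38 + 50 = 88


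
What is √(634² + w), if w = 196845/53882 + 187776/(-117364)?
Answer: √1004657364556868908483858/1580951762 ≈ 634.00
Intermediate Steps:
w = 3246192537/1580951762 (w = 196845*(1/53882) + 187776*(-1/117364) = 196845/53882 - 46944/29341 = 3246192537/1580951762 ≈ 2.0533)
√(634² + w) = √(634² + 3246192537/1580951762) = √(401956 + 3246192537/1580951762) = √(635476292639009/1580951762) = √1004657364556868908483858/1580951762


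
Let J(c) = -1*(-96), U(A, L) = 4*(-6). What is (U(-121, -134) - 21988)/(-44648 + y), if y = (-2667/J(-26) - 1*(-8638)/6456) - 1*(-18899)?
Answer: 568437888/665625047 ≈ 0.85399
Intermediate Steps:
U(A, L) = -24
J(c) = 96
y = 487364905/25824 (y = (-2667/96 - 1*(-8638)/6456) - 1*(-18899) = (-2667*1/96 + 8638*(1/6456)) + 18899 = (-889/32 + 4319/3228) + 18899 = -682871/25824 + 18899 = 487364905/25824 ≈ 18873.)
(U(-121, -134) - 21988)/(-44648 + y) = (-24 - 21988)/(-44648 + 487364905/25824) = -22012/(-665625047/25824) = -22012*(-25824/665625047) = 568437888/665625047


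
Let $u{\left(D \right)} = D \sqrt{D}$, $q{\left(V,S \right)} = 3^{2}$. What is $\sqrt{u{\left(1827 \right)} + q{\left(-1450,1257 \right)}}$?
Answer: $3 \sqrt{1 + 609 \sqrt{203}} \approx 279.47$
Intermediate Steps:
$q{\left(V,S \right)} = 9$
$u{\left(D \right)} = D^{\frac{3}{2}}$
$\sqrt{u{\left(1827 \right)} + q{\left(-1450,1257 \right)}} = \sqrt{1827^{\frac{3}{2}} + 9} = \sqrt{5481 \sqrt{203} + 9} = \sqrt{9 + 5481 \sqrt{203}}$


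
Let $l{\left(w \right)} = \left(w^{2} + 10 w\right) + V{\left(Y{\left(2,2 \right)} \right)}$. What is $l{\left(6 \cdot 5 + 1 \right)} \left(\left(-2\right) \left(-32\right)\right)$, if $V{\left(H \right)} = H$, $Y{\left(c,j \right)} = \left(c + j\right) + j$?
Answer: $81728$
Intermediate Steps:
$Y{\left(c,j \right)} = c + 2 j$
$l{\left(w \right)} = 6 + w^{2} + 10 w$ ($l{\left(w \right)} = \left(w^{2} + 10 w\right) + \left(2 + 2 \cdot 2\right) = \left(w^{2} + 10 w\right) + \left(2 + 4\right) = \left(w^{2} + 10 w\right) + 6 = 6 + w^{2} + 10 w$)
$l{\left(6 \cdot 5 + 1 \right)} \left(\left(-2\right) \left(-32\right)\right) = \left(6 + \left(6 \cdot 5 + 1\right)^{2} + 10 \left(6 \cdot 5 + 1\right)\right) \left(\left(-2\right) \left(-32\right)\right) = \left(6 + \left(30 + 1\right)^{2} + 10 \left(30 + 1\right)\right) 64 = \left(6 + 31^{2} + 10 \cdot 31\right) 64 = \left(6 + 961 + 310\right) 64 = 1277 \cdot 64 = 81728$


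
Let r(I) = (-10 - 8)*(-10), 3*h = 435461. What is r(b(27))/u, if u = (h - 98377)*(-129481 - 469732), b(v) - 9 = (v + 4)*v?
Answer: -54/8408756029 ≈ -6.4219e-9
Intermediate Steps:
h = 435461/3 (h = (⅓)*435461 = 435461/3 ≈ 1.4515e+5)
b(v) = 9 + v*(4 + v) (b(v) = 9 + (v + 4)*v = 9 + (4 + v)*v = 9 + v*(4 + v))
r(I) = 180 (r(I) = -18*(-10) = 180)
u = -84087560290/3 (u = (435461/3 - 98377)*(-129481 - 469732) = (140330/3)*(-599213) = -84087560290/3 ≈ -2.8029e+10)
r(b(27))/u = 180/(-84087560290/3) = 180*(-3/84087560290) = -54/8408756029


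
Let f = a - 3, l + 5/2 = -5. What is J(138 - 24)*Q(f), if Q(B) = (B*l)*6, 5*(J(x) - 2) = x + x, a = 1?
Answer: 4284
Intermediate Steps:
l = -15/2 (l = -5/2 - 5 = -15/2 ≈ -7.5000)
f = -2 (f = 1 - 3 = -2)
J(x) = 2 + 2*x/5 (J(x) = 2 + (x + x)/5 = 2 + (2*x)/5 = 2 + 2*x/5)
Q(B) = -45*B (Q(B) = (B*(-15/2))*6 = -15*B/2*6 = -45*B)
J(138 - 24)*Q(f) = (2 + 2*(138 - 24)/5)*(-45*(-2)) = (2 + (⅖)*114)*90 = (2 + 228/5)*90 = (238/5)*90 = 4284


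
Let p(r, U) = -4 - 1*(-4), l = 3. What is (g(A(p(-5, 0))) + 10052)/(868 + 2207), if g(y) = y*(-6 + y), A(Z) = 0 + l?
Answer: 10043/3075 ≈ 3.2660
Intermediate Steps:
p(r, U) = 0 (p(r, U) = -4 + 4 = 0)
A(Z) = 3 (A(Z) = 0 + 3 = 3)
(g(A(p(-5, 0))) + 10052)/(868 + 2207) = (3*(-6 + 3) + 10052)/(868 + 2207) = (3*(-3) + 10052)/3075 = (-9 + 10052)*(1/3075) = 10043*(1/3075) = 10043/3075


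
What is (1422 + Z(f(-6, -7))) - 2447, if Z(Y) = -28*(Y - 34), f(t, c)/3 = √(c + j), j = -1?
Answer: -73 - 168*I*√2 ≈ -73.0 - 237.59*I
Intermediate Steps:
f(t, c) = 3*√(-1 + c) (f(t, c) = 3*√(c - 1) = 3*√(-1 + c))
Z(Y) = 952 - 28*Y (Z(Y) = -28*(-34 + Y) = 952 - 28*Y)
(1422 + Z(f(-6, -7))) - 2447 = (1422 + (952 - 84*√(-1 - 7))) - 2447 = (1422 + (952 - 84*√(-8))) - 2447 = (1422 + (952 - 84*2*I*√2)) - 2447 = (1422 + (952 - 168*I*√2)) - 2447 = (2374 - 168*I*√2) - 2447 = -73 - 168*I*√2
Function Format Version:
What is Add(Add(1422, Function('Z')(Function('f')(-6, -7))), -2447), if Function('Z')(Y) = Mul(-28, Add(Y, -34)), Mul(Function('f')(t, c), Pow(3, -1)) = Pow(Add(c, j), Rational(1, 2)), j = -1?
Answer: Add(-73, Mul(-168, I, Pow(2, Rational(1, 2)))) ≈ Add(-73.000, Mul(-237.59, I))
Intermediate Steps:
Function('f')(t, c) = Mul(3, Pow(Add(-1, c), Rational(1, 2))) (Function('f')(t, c) = Mul(3, Pow(Add(c, -1), Rational(1, 2))) = Mul(3, Pow(Add(-1, c), Rational(1, 2))))
Function('Z')(Y) = Add(952, Mul(-28, Y)) (Function('Z')(Y) = Mul(-28, Add(-34, Y)) = Add(952, Mul(-28, Y)))
Add(Add(1422, Function('Z')(Function('f')(-6, -7))), -2447) = Add(Add(1422, Add(952, Mul(-28, Mul(3, Pow(Add(-1, -7), Rational(1, 2)))))), -2447) = Add(Add(1422, Add(952, Mul(-28, Mul(3, Pow(-8, Rational(1, 2)))))), -2447) = Add(Add(1422, Add(952, Mul(-28, Mul(3, Mul(2, I, Pow(2, Rational(1, 2))))))), -2447) = Add(Add(1422, Add(952, Mul(-28, Mul(6, I, Pow(2, Rational(1, 2)))))), -2447) = Add(Add(1422, Add(952, Mul(-168, I, Pow(2, Rational(1, 2))))), -2447) = Add(Add(2374, Mul(-168, I, Pow(2, Rational(1, 2)))), -2447) = Add(-73, Mul(-168, I, Pow(2, Rational(1, 2))))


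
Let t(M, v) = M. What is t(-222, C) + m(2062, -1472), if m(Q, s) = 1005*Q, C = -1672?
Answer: 2072088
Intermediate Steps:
t(-222, C) + m(2062, -1472) = -222 + 1005*2062 = -222 + 2072310 = 2072088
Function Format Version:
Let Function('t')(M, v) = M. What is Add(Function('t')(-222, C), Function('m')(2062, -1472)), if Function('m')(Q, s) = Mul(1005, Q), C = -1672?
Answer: 2072088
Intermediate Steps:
Add(Function('t')(-222, C), Function('m')(2062, -1472)) = Add(-222, Mul(1005, 2062)) = Add(-222, 2072310) = 2072088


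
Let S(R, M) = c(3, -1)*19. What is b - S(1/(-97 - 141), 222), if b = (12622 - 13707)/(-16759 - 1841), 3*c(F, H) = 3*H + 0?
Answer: 2287/120 ≈ 19.058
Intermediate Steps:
c(F, H) = H (c(F, H) = (3*H + 0)/3 = (3*H)/3 = H)
S(R, M) = -19 (S(R, M) = -1*19 = -19)
b = 7/120 (b = -1085/(-18600) = -1085*(-1/18600) = 7/120 ≈ 0.058333)
b - S(1/(-97 - 141), 222) = 7/120 - 1*(-19) = 7/120 + 19 = 2287/120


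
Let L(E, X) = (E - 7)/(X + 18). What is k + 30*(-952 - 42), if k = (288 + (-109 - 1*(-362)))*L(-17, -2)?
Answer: -61263/2 ≈ -30632.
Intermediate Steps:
L(E, X) = (-7 + E)/(18 + X)
k = -1623/2 (k = (288 + (-109 - 1*(-362)))*((-7 - 17)/(18 - 2)) = (288 + (-109 + 362))*(-24/16) = (288 + 253)*((1/16)*(-24)) = 541*(-3/2) = -1623/2 ≈ -811.50)
k + 30*(-952 - 42) = -1623/2 + 30*(-952 - 42) = -1623/2 + 30*(-994) = -1623/2 - 29820 = -61263/2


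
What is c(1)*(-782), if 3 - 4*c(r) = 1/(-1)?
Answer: -782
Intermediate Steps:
c(r) = 1 (c(r) = ¾ - ¼/(-1) = ¾ - ¼*(-1) = ¾ + ¼ = 1)
c(1)*(-782) = 1*(-782) = -782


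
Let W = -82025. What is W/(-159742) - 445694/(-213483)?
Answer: 88706994023/34102201386 ≈ 2.6012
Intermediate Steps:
W/(-159742) - 445694/(-213483) = -82025/(-159742) - 445694/(-213483) = -82025*(-1/159742) - 445694*(-1/213483) = 82025/159742 + 445694/213483 = 88706994023/34102201386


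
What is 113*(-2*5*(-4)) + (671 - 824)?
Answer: 4367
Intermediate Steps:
113*(-2*5*(-4)) + (671 - 824) = 113*(-10*(-4)) - 153 = 113*40 - 153 = 4520 - 153 = 4367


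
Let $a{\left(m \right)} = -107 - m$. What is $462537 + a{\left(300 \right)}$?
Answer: $462130$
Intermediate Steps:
$462537 + a{\left(300 \right)} = 462537 - 407 = 462130$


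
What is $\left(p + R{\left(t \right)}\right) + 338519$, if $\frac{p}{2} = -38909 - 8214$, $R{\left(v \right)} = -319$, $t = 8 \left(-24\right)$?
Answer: $243954$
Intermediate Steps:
$t = -192$
$p = -94246$ ($p = 2 \left(-38909 - 8214\right) = 2 \left(-47123\right) = -94246$)
$\left(p + R{\left(t \right)}\right) + 338519 = \left(-94246 - 319\right) + 338519 = -94565 + 338519 = 243954$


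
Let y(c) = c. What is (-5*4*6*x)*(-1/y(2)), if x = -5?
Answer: -300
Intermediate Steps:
(-5*4*6*x)*(-1/y(2)) = (-5*4*6*(-5))*(-1/2) = (-120*(-5))*(-1*1/2) = -5*(-120)*(-1/2) = 600*(-1/2) = -300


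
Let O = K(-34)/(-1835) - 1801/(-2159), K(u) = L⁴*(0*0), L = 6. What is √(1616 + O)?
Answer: √7536518455/2159 ≈ 40.210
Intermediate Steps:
K(u) = 0 (K(u) = 6⁴*(0*0) = 1296*0 = 0)
O = 1801/2159 (O = 0/(-1835) - 1801/(-2159) = 0*(-1/1835) - 1801*(-1/2159) = 0 + 1801/2159 = 1801/2159 ≈ 0.83418)
√(1616 + O) = √(1616 + 1801/2159) = √(3490745/2159) = √7536518455/2159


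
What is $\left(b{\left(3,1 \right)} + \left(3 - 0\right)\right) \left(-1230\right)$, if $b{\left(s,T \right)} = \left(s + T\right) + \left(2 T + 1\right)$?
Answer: $-12300$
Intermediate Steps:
$b{\left(s,T \right)} = 1 + s + 3 T$ ($b{\left(s,T \right)} = \left(T + s\right) + \left(1 + 2 T\right) = 1 + s + 3 T$)
$\left(b{\left(3,1 \right)} + \left(3 - 0\right)\right) \left(-1230\right) = \left(\left(1 + 3 + 3 \cdot 1\right) + \left(3 - 0\right)\right) \left(-1230\right) = \left(\left(1 + 3 + 3\right) + \left(3 + \left(-4 + 4\right)\right)\right) \left(-1230\right) = \left(7 + \left(3 + 0\right)\right) \left(-1230\right) = \left(7 + 3\right) \left(-1230\right) = 10 \left(-1230\right) = -12300$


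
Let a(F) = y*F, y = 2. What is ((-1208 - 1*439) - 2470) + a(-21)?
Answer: -4159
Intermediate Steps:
a(F) = 2*F
((-1208 - 1*439) - 2470) + a(-21) = ((-1208 - 1*439) - 2470) + 2*(-21) = ((-1208 - 439) - 2470) - 42 = (-1647 - 2470) - 42 = -4117 - 42 = -4159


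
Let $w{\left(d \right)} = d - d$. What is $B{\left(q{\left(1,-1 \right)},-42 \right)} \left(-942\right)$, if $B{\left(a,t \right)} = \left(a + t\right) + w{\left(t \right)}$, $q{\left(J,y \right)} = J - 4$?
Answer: $42390$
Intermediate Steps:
$w{\left(d \right)} = 0$
$q{\left(J,y \right)} = -4 + J$
$B{\left(a,t \right)} = a + t$ ($B{\left(a,t \right)} = \left(a + t\right) + 0 = a + t$)
$B{\left(q{\left(1,-1 \right)},-42 \right)} \left(-942\right) = \left(\left(-4 + 1\right) - 42\right) \left(-942\right) = \left(-3 - 42\right) \left(-942\right) = \left(-45\right) \left(-942\right) = 42390$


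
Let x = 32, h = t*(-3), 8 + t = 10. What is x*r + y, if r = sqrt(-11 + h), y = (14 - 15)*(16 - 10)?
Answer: -6 + 32*I*sqrt(17) ≈ -6.0 + 131.94*I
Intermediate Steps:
t = 2 (t = -8 + 10 = 2)
y = -6 (y = -1*6 = -6)
h = -6 (h = 2*(-3) = -6)
r = I*sqrt(17) (r = sqrt(-11 - 6) = sqrt(-17) = I*sqrt(17) ≈ 4.1231*I)
x*r + y = 32*(I*sqrt(17)) - 6 = 32*I*sqrt(17) - 6 = -6 + 32*I*sqrt(17)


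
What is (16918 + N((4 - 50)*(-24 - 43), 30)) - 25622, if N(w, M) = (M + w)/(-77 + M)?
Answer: -412200/47 ≈ -8770.2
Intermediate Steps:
N(w, M) = (M + w)/(-77 + M)
(16918 + N((4 - 50)*(-24 - 43), 30)) - 25622 = (16918 + (30 + (4 - 50)*(-24 - 43))/(-77 + 30)) - 25622 = (16918 + (30 - 46*(-67))/(-47)) - 25622 = (16918 - (30 + 3082)/47) - 25622 = (16918 - 1/47*3112) - 25622 = (16918 - 3112/47) - 25622 = 792034/47 - 25622 = -412200/47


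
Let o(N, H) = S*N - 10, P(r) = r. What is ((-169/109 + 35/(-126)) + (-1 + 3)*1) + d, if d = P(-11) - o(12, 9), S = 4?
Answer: -95801/1962 ≈ -48.828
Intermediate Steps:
o(N, H) = -10 + 4*N (o(N, H) = 4*N - 10 = -10 + 4*N)
d = -49 (d = -11 - (-10 + 4*12) = -11 - (-10 + 48) = -11 - 1*38 = -11 - 38 = -49)
((-169/109 + 35/(-126)) + (-1 + 3)*1) + d = ((-169/109 + 35/(-126)) + (-1 + 3)*1) - 49 = ((-169*1/109 + 35*(-1/126)) + 2*1) - 49 = ((-169/109 - 5/18) + 2) - 49 = (-3587/1962 + 2) - 49 = 337/1962 - 49 = -95801/1962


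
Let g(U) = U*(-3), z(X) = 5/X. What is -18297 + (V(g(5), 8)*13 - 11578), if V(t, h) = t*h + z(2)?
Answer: -62805/2 ≈ -31403.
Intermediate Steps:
g(U) = -3*U
V(t, h) = 5/2 + h*t (V(t, h) = t*h + 5/2 = h*t + 5*(½) = h*t + 5/2 = 5/2 + h*t)
-18297 + (V(g(5), 8)*13 - 11578) = -18297 + ((5/2 + 8*(-3*5))*13 - 11578) = -18297 + ((5/2 + 8*(-15))*13 - 11578) = -18297 + ((5/2 - 120)*13 - 11578) = -18297 + (-235/2*13 - 11578) = -18297 + (-3055/2 - 11578) = -18297 - 26211/2 = -62805/2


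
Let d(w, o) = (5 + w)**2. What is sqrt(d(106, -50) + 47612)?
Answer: sqrt(59933) ≈ 244.81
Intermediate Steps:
sqrt(d(106, -50) + 47612) = sqrt((5 + 106)**2 + 47612) = sqrt(111**2 + 47612) = sqrt(12321 + 47612) = sqrt(59933)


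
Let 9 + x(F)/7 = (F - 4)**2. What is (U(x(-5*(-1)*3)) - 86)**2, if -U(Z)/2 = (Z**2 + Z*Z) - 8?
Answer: 6045176185636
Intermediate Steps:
x(F) = -63 + 7*(-4 + F)**2 (x(F) = -63 + 7*(F - 4)**2 = -63 + 7*(-4 + F)**2)
U(Z) = 16 - 4*Z**2 (U(Z) = -2*((Z**2 + Z*Z) - 8) = -2*((Z**2 + Z**2) - 8) = -2*(2*Z**2 - 8) = -2*(-8 + 2*Z**2) = 16 - 4*Z**2)
(U(x(-5*(-1)*3)) - 86)**2 = ((16 - 4*(-63 + 7*(-4 - 5*(-1)*3)**2)**2) - 86)**2 = ((16 - 4*(-63 + 7*(-4 + 5*3)**2)**2) - 86)**2 = ((16 - 4*(-63 + 7*(-4 + 15)**2)**2) - 86)**2 = ((16 - 4*(-63 + 7*11**2)**2) - 86)**2 = ((16 - 4*(-63 + 7*121)**2) - 86)**2 = ((16 - 4*(-63 + 847)**2) - 86)**2 = ((16 - 4*784**2) - 86)**2 = ((16 - 4*614656) - 86)**2 = ((16 - 2458624) - 86)**2 = (-2458608 - 86)**2 = (-2458694)**2 = 6045176185636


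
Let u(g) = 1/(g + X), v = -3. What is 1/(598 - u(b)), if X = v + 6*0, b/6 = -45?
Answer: 273/163255 ≈ 0.0016722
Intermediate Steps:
b = -270 (b = 6*(-45) = -270)
X = -3 (X = -3 + 6*0 = -3 + 0 = -3)
u(g) = 1/(-3 + g) (u(g) = 1/(g - 3) = 1/(-3 + g))
1/(598 - u(b)) = 1/(598 - 1/(-3 - 270)) = 1/(598 - 1/(-273)) = 1/(598 - 1*(-1/273)) = 1/(598 + 1/273) = 1/(163255/273) = 273/163255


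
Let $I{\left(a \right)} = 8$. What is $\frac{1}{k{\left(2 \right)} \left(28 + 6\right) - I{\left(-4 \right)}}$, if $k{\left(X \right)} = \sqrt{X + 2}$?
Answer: $\frac{1}{60} \approx 0.016667$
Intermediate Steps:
$k{\left(X \right)} = \sqrt{2 + X}$
$\frac{1}{k{\left(2 \right)} \left(28 + 6\right) - I{\left(-4 \right)}} = \frac{1}{\sqrt{2 + 2} \left(28 + 6\right) - 8} = \frac{1}{\sqrt{4} \cdot 34 - 8} = \frac{1}{2 \cdot 34 - 8} = \frac{1}{68 - 8} = \frac{1}{60}$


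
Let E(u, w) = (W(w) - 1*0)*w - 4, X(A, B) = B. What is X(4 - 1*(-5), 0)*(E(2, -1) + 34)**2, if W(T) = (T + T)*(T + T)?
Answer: 0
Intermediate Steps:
W(T) = 4*T**2 (W(T) = (2*T)*(2*T) = 4*T**2)
E(u, w) = -4 + 4*w**3 (E(u, w) = (4*w**2 - 1*0)*w - 4 = (4*w**2 + 0)*w - 4 = (4*w**2)*w - 4 = 4*w**3 - 4 = -4 + 4*w**3)
X(4 - 1*(-5), 0)*(E(2, -1) + 34)**2 = 0*((-4 + 4*(-1)**3) + 34)**2 = 0*((-4 + 4*(-1)) + 34)**2 = 0*((-4 - 4) + 34)**2 = 0*(-8 + 34)**2 = 0*26**2 = 0*676 = 0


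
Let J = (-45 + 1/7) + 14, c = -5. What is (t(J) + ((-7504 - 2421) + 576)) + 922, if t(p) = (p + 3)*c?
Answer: -58014/7 ≈ -8287.7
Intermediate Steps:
J = -216/7 (J = (-45 + 1/7) + 14 = -314/7 + 14 = -216/7 ≈ -30.857)
t(p) = -15 - 5*p (t(p) = (p + 3)*(-5) = (3 + p)*(-5) = -15 - 5*p)
(t(J) + ((-7504 - 2421) + 576)) + 922 = ((-15 - 5*(-216/7)) + ((-7504 - 2421) + 576)) + 922 = ((-15 + 1080/7) + (-9925 + 576)) + 922 = (975/7 - 9349) + 922 = -64468/7 + 922 = -58014/7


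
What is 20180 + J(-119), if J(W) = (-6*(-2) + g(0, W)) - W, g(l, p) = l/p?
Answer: 20311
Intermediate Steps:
J(W) = 12 - W (J(W) = (-6*(-2) + 0/W) - W = (12 + 0) - W = 12 - W)
20180 + J(-119) = 20180 + (12 - 1*(-119)) = 20180 + (12 + 119) = 20180 + 131 = 20311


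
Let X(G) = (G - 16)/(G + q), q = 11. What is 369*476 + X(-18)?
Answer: 1229542/7 ≈ 1.7565e+5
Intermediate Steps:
X(G) = (-16 + G)/(11 + G) (X(G) = (G - 16)/(G + 11) = (-16 + G)/(11 + G))
369*476 + X(-18) = 369*476 + (-16 - 18)/(11 - 18) = 175644 - 34/(-7) = 175644 - 1/7*(-34) = 175644 + 34/7 = 1229542/7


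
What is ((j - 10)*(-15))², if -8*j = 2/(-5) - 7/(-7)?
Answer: 1461681/64 ≈ 22839.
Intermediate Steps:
j = -3/40 (j = -(2/(-5) - 7/(-7))/8 = -(2*(-⅕) - 7*(-⅐))/8 = -(-⅖ + 1)/8 = -⅛*⅗ = -3/40 ≈ -0.075000)
((j - 10)*(-15))² = ((-3/40 - 10)*(-15))² = (-403/40*(-15))² = (1209/8)² = 1461681/64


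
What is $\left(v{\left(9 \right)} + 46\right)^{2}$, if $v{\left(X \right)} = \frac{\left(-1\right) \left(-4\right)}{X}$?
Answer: $\frac{174724}{81} \approx 2157.1$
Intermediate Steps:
$v{\left(X \right)} = \frac{4}{X}$
$\left(v{\left(9 \right)} + 46\right)^{2} = \left(\frac{4}{9} + 46\right)^{2} = \left(\frac{418}{9}\right)^{2} = \frac{174724}{81}$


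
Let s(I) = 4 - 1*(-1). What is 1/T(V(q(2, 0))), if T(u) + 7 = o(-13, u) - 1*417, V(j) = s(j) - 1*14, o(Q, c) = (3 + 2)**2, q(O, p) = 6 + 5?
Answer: -1/399 ≈ -0.0025063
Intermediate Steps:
s(I) = 5 (s(I) = 4 + 1 = 5)
q(O, p) = 11
o(Q, c) = 25 (o(Q, c) = 5**2 = 25)
V(j) = -9 (V(j) = 5 - 1*14 = 5 - 14 = -9)
T(u) = -399 (T(u) = -7 + (25 - 1*417) = -7 + (25 - 417) = -7 - 392 = -399)
1/T(V(q(2, 0))) = 1/(-399) = -1/399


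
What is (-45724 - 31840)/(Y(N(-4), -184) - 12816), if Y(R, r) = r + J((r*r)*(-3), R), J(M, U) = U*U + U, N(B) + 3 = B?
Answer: 38782/6479 ≈ 5.9858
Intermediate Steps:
N(B) = -3 + B
J(M, U) = U + U² (J(M, U) = U² + U = U + U²)
Y(R, r) = r + R*(1 + R)
(-45724 - 31840)/(Y(N(-4), -184) - 12816) = (-45724 - 31840)/((-184 + (-3 - 4)*(1 + (-3 - 4))) - 12816) = -77564/((-184 - 7*(1 - 7)) - 12816) = -77564/((-184 - 7*(-6)) - 12816) = -77564/((-184 + 42) - 12816) = -77564/(-142 - 12816) = -77564/(-12958) = -77564*(-1/12958) = 38782/6479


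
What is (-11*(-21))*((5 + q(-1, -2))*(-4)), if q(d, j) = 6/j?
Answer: -1848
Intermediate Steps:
(-11*(-21))*((5 + q(-1, -2))*(-4)) = (-11*(-21))*((5 + 6/(-2))*(-4)) = 231*((5 + 6*(-½))*(-4)) = 231*((5 - 3)*(-4)) = 231*(2*(-4)) = 231*(-8) = -1848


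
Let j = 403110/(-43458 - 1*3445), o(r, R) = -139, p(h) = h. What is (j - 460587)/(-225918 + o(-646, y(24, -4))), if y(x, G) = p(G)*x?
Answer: 21603315171/10602751471 ≈ 2.0375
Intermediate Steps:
y(x, G) = G*x
j = -403110/46903 (j = 403110/(-43458 - 3445) = 403110/(-46903) = 403110*(-1/46903) = -403110/46903 ≈ -8.5945)
(j - 460587)/(-225918 + o(-646, y(24, -4))) = (-403110/46903 - 460587)/(-225918 - 139) = -21603315171/46903/(-226057) = -21603315171/46903*(-1/226057) = 21603315171/10602751471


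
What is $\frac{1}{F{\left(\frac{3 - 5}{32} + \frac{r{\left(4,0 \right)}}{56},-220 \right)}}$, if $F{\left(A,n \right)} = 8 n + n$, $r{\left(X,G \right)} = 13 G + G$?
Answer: $- \frac{1}{1980} \approx -0.00050505$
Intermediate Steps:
$r{\left(X,G \right)} = 14 G$
$F{\left(A,n \right)} = 9 n$
$\frac{1}{F{\left(\frac{3 - 5}{32} + \frac{r{\left(4,0 \right)}}{56},-220 \right)}} = \frac{1}{9 \left(-220\right)} = \frac{1}{-1980} = - \frac{1}{1980}$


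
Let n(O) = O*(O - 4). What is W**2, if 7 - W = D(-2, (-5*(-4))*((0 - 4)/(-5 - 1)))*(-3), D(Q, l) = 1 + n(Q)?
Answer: 2116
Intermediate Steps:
n(O) = O*(-4 + O)
D(Q, l) = 1 + Q*(-4 + Q)
W = 46 (W = 7 - (1 - 2*(-4 - 2))*(-3) = 7 - (1 - 2*(-6))*(-3) = 7 - (1 + 12)*(-3) = 7 - 13*(-3) = 7 - 1*(-39) = 7 + 39 = 46)
W**2 = 46**2 = 2116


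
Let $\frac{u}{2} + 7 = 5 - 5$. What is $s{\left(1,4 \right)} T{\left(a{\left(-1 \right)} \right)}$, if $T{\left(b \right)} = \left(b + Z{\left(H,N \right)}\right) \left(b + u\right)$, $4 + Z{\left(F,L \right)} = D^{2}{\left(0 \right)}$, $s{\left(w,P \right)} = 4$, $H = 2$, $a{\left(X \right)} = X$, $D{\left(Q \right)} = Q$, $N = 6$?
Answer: $300$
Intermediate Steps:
$u = -14$ ($u = -14 + 2 \left(5 - 5\right) = -14 + 2 \cdot 0 = -14 + 0 = -14$)
$Z{\left(F,L \right)} = -4$ ($Z{\left(F,L \right)} = -4 + 0^{2} = -4 + 0 = -4$)
$T{\left(b \right)} = \left(-14 + b\right) \left(-4 + b\right)$ ($T{\left(b \right)} = \left(b - 4\right) \left(b - 14\right) = \left(-4 + b\right) \left(-14 + b\right) = \left(-14 + b\right) \left(-4 + b\right)$)
$s{\left(1,4 \right)} T{\left(a{\left(-1 \right)} \right)} = 4 \left(56 + \left(-1\right)^{2} - -18\right) = 4 \left(56 + 1 + 18\right) = 4 \cdot 75 = 300$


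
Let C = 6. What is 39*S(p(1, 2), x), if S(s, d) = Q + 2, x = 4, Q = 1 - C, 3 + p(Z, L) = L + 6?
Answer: -117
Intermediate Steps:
p(Z, L) = 3 + L (p(Z, L) = -3 + (L + 6) = -3 + (6 + L) = 3 + L)
Q = -5 (Q = 1 - 1*6 = 1 - 6 = -5)
S(s, d) = -3 (S(s, d) = -5 + 2 = -3)
39*S(p(1, 2), x) = 39*(-3) = -117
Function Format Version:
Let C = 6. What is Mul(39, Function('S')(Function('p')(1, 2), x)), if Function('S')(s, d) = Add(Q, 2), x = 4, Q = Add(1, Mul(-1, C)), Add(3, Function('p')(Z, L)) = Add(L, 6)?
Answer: -117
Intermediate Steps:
Function('p')(Z, L) = Add(3, L) (Function('p')(Z, L) = Add(-3, Add(L, 6)) = Add(-3, Add(6, L)) = Add(3, L))
Q = -5 (Q = Add(1, Mul(-1, 6)) = Add(1, -6) = -5)
Function('S')(s, d) = -3 (Function('S')(s, d) = Add(-5, 2) = -3)
Mul(39, Function('S')(Function('p')(1, 2), x)) = Mul(39, -3) = -117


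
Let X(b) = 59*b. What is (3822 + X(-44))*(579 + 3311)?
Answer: 4769140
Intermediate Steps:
(3822 + X(-44))*(579 + 3311) = (3822 + 59*(-44))*(579 + 3311) = (3822 - 2596)*3890 = 1226*3890 = 4769140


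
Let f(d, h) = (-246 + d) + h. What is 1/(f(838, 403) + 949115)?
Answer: 1/950110 ≈ 1.0525e-6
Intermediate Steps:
f(d, h) = -246 + d + h
1/(f(838, 403) + 949115) = 1/((-246 + 838 + 403) + 949115) = 1/(995 + 949115) = 1/950110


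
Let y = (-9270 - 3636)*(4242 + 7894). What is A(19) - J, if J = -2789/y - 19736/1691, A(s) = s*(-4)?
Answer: -17037913272679/264856622256 ≈ -64.329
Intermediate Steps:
A(s) = -4*s
y = -156627216 (y = -12906*12136 = -156627216)
J = -3091190018777/264856622256 (J = -2789/(-156627216) - 19736/1691 = -2789*(-1/156627216) - 19736*1/1691 = 2789/156627216 - 19736/1691 = -3091190018777/264856622256 ≈ -11.671)
A(19) - J = -4*19 - 1*(-3091190018777/264856622256) = -76 + 3091190018777/264856622256 = -17037913272679/264856622256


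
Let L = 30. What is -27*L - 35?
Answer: -845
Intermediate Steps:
-27*L - 35 = -27*30 - 35 = -810 - 35 = -845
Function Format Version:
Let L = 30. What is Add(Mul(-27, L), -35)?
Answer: -845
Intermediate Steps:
Add(Mul(-27, L), -35) = Add(Mul(-27, 30), -35) = Add(-810, -35) = -845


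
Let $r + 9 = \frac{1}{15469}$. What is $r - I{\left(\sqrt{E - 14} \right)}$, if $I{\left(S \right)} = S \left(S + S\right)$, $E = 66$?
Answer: $- \frac{1747996}{15469} \approx -113.0$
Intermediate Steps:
$r = - \frac{139220}{15469}$ ($r = -9 + \frac{1}{15469} = - \frac{139220}{15469} \approx -8.9999$)
$I{\left(S \right)} = 2 S^{2}$ ($I{\left(S \right)} = S 2 S = 2 S^{2}$)
$r - I{\left(\sqrt{E - 14} \right)} = - \frac{139220}{15469} - 2 \left(\sqrt{66 - 14}\right)^{2} = - \frac{139220}{15469} - 2 \left(\sqrt{52}\right)^{2} = - \frac{139220}{15469} - 2 \left(2 \sqrt{13}\right)^{2} = - \frac{139220}{15469} - 2 \cdot 52 = - \frac{139220}{15469} - 104 = - \frac{1747996}{15469}$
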